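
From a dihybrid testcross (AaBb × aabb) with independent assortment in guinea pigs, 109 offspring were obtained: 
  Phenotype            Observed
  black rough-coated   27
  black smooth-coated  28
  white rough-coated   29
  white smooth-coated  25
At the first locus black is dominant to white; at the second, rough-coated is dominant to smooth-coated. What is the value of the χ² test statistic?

0.321

A dihybrid testcross with independent assortment gives a 1:1:1:1 ratio.
Under the 1:1:1:1 hypothesis (Σ ratio = 4, N = 109):
  black rough-coated: 109 × 1/4 = 27.25
  black smooth-coated: 109 × 1/4 = 27.25
  white rough-coated: 109 × 1/4 = 27.25
  white smooth-coated: 109 × 1/4 = 27.25
χ² = Σ (O − E)² / E
  black rough-coated: (27 − 27.25)² / 27.25 = 0.0023
  black smooth-coated: (28 − 27.25)² / 27.25 = 0.0206
  white rough-coated: (29 − 27.25)² / 27.25 = 0.1124
  white smooth-coated: (25 − 27.25)² / 27.25 = 0.1858
χ² = 0.0023 + 0.0206 + 0.1124 + 0.1858 = 0.3211 ≈ 0.321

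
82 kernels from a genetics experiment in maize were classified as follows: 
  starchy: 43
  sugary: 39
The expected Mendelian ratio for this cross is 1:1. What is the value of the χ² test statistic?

0.195

The 1:1 ratio has 2 parts, so with N = 82 the expected counts are:
  starchy: 82 × 1/2 = 41
  sugary: 82 × 1/2 = 41
χ² = Σ (O − E)² / E
  starchy: (43 − 41)² / 41 = 0.0976
  sugary: (39 − 41)² / 41 = 0.0976
χ² = 0.0976 + 0.0976 = 0.1952 ≈ 0.195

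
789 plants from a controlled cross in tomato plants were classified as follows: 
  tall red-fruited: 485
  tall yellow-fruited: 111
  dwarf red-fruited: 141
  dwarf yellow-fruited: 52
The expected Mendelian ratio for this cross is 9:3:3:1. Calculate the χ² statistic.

Expected counts for N = 789 under a 9:3:3:1 ratio (total parts = 16):
  tall red-fruited: 789 × 9/16 = 443.8125
  tall yellow-fruited: 789 × 3/16 = 147.9375
  dwarf red-fruited: 789 × 3/16 = 147.9375
  dwarf yellow-fruited: 789 × 1/16 = 49.3125
χ² = Σ (O − E)² / E
  tall red-fruited: (485 − 443.8125)² / 443.8125 = 3.8224
  tall yellow-fruited: (111 − 147.9375)² / 147.9375 = 9.2227
  dwarf red-fruited: (141 − 147.9375)² / 147.9375 = 0.3253
  dwarf yellow-fruited: (52 − 49.3125)² / 49.3125 = 0.1465
χ² = 3.8224 + 9.2227 + 0.3253 + 0.1465 = 13.5169 ≈ 13.517

13.517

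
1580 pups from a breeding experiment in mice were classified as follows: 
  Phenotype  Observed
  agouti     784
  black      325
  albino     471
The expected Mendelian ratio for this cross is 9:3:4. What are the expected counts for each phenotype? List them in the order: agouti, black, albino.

888.75, 296.25, 395

The 9:3:4 ratio has 16 parts, so with N = 1580 the expected counts are:
  agouti: 1580 × 9/16 = 888.75
  black: 1580 × 3/16 = 296.25
  albino: 1580 × 4/16 = 395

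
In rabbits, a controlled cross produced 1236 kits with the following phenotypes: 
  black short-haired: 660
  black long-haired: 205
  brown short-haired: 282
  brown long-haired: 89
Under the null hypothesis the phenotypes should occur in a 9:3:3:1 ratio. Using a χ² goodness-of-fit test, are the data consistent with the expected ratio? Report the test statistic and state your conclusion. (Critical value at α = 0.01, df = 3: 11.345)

Expected counts for N = 1236 under a 9:3:3:1 ratio (total parts = 16):
  black short-haired: 1236 × 9/16 = 695.25
  black long-haired: 1236 × 3/16 = 231.75
  brown short-haired: 1236 × 3/16 = 231.75
  brown long-haired: 1236 × 1/16 = 77.25
χ² = Σ (O − E)² / E
  black short-haired: (660 − 695.25)² / 695.25 = 1.7872
  black long-haired: (205 − 231.75)² / 231.75 = 3.0876
  brown short-haired: (282 − 231.75)² / 231.75 = 10.8956
  brown long-haired: (89 − 77.25)² / 77.25 = 1.7872
χ² = 1.7872 + 3.0876 + 10.8956 + 1.7872 = 17.5576 ≈ 17.558
Degrees of freedom = 4 − 1 = 3; critical value at α = 0.01 is 11.345.
Since 17.558 > 11.345, we reject the null hypothesis — the data do not fit the 9:3:3:1 ratio.

17.558; not consistent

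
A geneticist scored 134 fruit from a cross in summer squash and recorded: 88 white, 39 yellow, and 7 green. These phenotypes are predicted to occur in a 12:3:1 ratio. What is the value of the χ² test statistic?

Total ratio parts = 16. Expected numbers out of 134:
  white: 134 × 12/16 = 100.5
  yellow: 134 × 3/16 = 25.125
  green: 134 × 1/16 = 8.375
χ² = Σ (O − E)² / E
  white: (88 − 100.5)² / 100.5 = 1.5547
  yellow: (39 − 25.125)² / 25.125 = 7.6623
  green: (7 − 8.375)² / 8.375 = 0.2257
χ² = 1.5547 + 7.6623 + 0.2257 = 9.4427 ≈ 9.443

9.443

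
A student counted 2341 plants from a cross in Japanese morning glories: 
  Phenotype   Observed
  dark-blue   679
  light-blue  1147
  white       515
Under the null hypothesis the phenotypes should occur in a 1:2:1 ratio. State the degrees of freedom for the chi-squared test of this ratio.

2

A goodness-of-fit test with 3 phenotype classes has df = 3 − 1 = 2.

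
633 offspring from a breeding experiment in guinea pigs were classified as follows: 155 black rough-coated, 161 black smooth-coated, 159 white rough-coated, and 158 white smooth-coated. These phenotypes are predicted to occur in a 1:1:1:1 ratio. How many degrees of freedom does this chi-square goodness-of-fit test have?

A goodness-of-fit test with 4 phenotype classes has df = 4 − 1 = 3.

3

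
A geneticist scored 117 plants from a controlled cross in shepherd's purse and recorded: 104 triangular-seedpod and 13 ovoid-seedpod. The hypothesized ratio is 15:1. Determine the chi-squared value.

4.719

Expected counts for N = 117 under a 15:1 ratio (total parts = 16):
  triangular-seedpod: 117 × 15/16 = 109.6875
  ovoid-seedpod: 117 × 1/16 = 7.3125
χ² = Σ (O − E)² / E
  triangular-seedpod: (104 − 109.6875)² / 109.6875 = 0.2949
  ovoid-seedpod: (13 − 7.3125)² / 7.3125 = 4.4236
χ² = 0.2949 + 4.4236 = 4.7185 ≈ 4.719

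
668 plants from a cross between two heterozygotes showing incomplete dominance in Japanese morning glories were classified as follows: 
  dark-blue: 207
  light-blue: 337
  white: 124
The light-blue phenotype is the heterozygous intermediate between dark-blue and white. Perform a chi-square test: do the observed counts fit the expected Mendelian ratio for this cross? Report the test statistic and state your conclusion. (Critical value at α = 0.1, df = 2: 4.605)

20.680; not consistent

With incomplete dominance, a heterozygote × heterozygote cross gives a 1:2:1 phenotypic ratio.
Under the 1:2:1 hypothesis (Σ ratio = 4, N = 668):
  dark-blue: 668 × 1/4 = 167
  light-blue: 668 × 2/4 = 334
  white: 668 × 1/4 = 167
χ² = Σ (O − E)² / E
  dark-blue: (207 − 167)² / 167 = 9.5808
  light-blue: (337 − 334)² / 334 = 0.0269
  white: (124 − 167)² / 167 = 11.0719
χ² = 9.5808 + 0.0269 + 11.0719 = 20.6796 ≈ 20.680
Degrees of freedom = 3 − 1 = 2; critical value at α = 0.1 is 4.605.
Since 20.680 > 4.605, we reject the null hypothesis — the data do not fit the 1:2:1 ratio.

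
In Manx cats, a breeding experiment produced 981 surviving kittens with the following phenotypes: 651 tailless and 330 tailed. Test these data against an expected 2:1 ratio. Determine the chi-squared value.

0.041

Expected counts for N = 981 under a 2:1 ratio (total parts = 3):
  tailless: 981 × 2/3 = 654
  tailed: 981 × 1/3 = 327
χ² = Σ (O − E)² / E
  tailless: (651 − 654)² / 654 = 0.0138
  tailed: (330 − 327)² / 327 = 0.0275
χ² = 0.0138 + 0.0275 = 0.0413 ≈ 0.041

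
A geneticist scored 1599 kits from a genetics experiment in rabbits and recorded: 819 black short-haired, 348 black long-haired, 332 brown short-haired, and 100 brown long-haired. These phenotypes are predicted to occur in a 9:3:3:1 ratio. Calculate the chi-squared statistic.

Total ratio parts = 16. Expected numbers out of 1599:
  black short-haired: 1599 × 9/16 = 899.4375
  black long-haired: 1599 × 3/16 = 299.8125
  brown short-haired: 1599 × 3/16 = 299.8125
  brown long-haired: 1599 × 1/16 = 99.9375
χ² = Σ (O − E)² / E
  black short-haired: (819 − 899.4375)² / 899.4375 = 7.1936
  black long-haired: (348 − 299.8125)² / 299.8125 = 7.7450
  brown short-haired: (332 − 299.8125)² / 299.8125 = 3.4556
  brown long-haired: (100 − 99.9375)² / 99.9375 = 0.0000
χ² = 7.1936 + 7.7450 + 3.4556 + 0.0000 = 18.3942 ≈ 18.394

18.394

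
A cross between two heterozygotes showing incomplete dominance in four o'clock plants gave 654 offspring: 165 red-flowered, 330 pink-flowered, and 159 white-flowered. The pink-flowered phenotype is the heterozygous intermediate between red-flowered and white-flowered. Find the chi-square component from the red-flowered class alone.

With incomplete dominance, a heterozygote × heterozygote cross gives a 1:2:1 phenotypic ratio.
Under the 1:2:1 hypothesis (Σ ratio = 4, N = 654):
  red-flowered: 654 × 1/4 = 163.5
  pink-flowered: 654 × 2/4 = 327
  white-flowered: 654 × 1/4 = 163.5
Contribution of red-flowered: (165 − 163.5)² / 163.5 = 0.0138

0.014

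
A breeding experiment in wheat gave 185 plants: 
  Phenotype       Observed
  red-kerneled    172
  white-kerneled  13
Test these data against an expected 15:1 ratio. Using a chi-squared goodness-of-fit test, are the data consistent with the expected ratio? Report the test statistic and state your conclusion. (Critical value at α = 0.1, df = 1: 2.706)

0.191; consistent

Expected counts for N = 185 under a 15:1 ratio (total parts = 16):
  red-kerneled: 185 × 15/16 = 173.4375
  white-kerneled: 185 × 1/16 = 11.5625
χ² = Σ (O − E)² / E
  red-kerneled: (172 − 173.4375)² / 173.4375 = 0.0119
  white-kerneled: (13 − 11.5625)² / 11.5625 = 0.1787
χ² = 0.0119 + 0.1787 = 0.1906 ≈ 0.191
Degrees of freedom = 2 − 1 = 1; critical value at α = 0.1 is 2.706.
Since 0.191 < 2.706, we fail to reject the null hypothesis — the data are consistent with the 15:1 ratio.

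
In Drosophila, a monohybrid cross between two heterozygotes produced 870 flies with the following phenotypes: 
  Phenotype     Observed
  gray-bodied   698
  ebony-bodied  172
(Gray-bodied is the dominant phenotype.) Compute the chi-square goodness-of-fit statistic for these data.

12.691

For a monohybrid cross between heterozygotes with complete dominance, the expected phenotypic ratio is 3:1.
The 3:1 ratio has 4 parts, so with N = 870 the expected counts are:
  gray-bodied: 870 × 3/4 = 652.5
  ebony-bodied: 870 × 1/4 = 217.5
χ² = Σ (O − E)² / E
  gray-bodied: (698 − 652.5)² / 652.5 = 3.1728
  ebony-bodied: (172 − 217.5)² / 217.5 = 9.5184
χ² = 3.1728 + 9.5184 = 12.6912 ≈ 12.691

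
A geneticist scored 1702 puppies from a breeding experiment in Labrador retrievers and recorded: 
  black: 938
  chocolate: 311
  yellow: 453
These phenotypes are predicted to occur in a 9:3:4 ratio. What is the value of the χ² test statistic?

2.376

Total ratio parts = 16. Expected numbers out of 1702:
  black: 1702 × 9/16 = 957.375
  chocolate: 1702 × 3/16 = 319.125
  yellow: 1702 × 4/16 = 425.5
χ² = Σ (O − E)² / E
  black: (938 − 957.375)² / 957.375 = 0.3921
  chocolate: (311 − 319.125)² / 319.125 = 0.2069
  yellow: (453 − 425.5)² / 425.5 = 1.7773
χ² = 0.3921 + 0.2069 + 1.7773 = 2.3763 ≈ 2.376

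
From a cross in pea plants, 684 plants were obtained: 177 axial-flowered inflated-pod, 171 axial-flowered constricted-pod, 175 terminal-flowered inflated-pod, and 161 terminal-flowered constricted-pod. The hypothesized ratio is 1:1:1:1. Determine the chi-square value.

Expected counts for N = 684 under a 1:1:1:1 ratio (total parts = 4):
  axial-flowered inflated-pod: 684 × 1/4 = 171
  axial-flowered constricted-pod: 684 × 1/4 = 171
  terminal-flowered inflated-pod: 684 × 1/4 = 171
  terminal-flowered constricted-pod: 684 × 1/4 = 171
χ² = Σ (O − E)² / E
  axial-flowered inflated-pod: (177 − 171)² / 171 = 0.2105
  axial-flowered constricted-pod: (171 − 171)² / 171 = 0.0000
  terminal-flowered inflated-pod: (175 − 171)² / 171 = 0.0936
  terminal-flowered constricted-pod: (161 − 171)² / 171 = 0.5848
χ² = 0.2105 + 0.0000 + 0.0936 + 0.5848 = 0.8889 ≈ 0.889

0.889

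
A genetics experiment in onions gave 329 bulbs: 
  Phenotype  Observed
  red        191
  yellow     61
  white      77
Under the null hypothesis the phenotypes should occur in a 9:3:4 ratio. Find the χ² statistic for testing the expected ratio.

Under the 9:3:4 hypothesis (Σ ratio = 16, N = 329):
  red: 329 × 9/16 = 185.0625
  yellow: 329 × 3/16 = 61.6875
  white: 329 × 4/16 = 82.25
χ² = Σ (O − E)² / E
  red: (191 − 185.0625)² / 185.0625 = 0.1905
  yellow: (61 − 61.6875)² / 61.6875 = 0.0077
  white: (77 − 82.25)² / 82.25 = 0.3351
χ² = 0.1905 + 0.0077 + 0.3351 = 0.5333 ≈ 0.533

0.533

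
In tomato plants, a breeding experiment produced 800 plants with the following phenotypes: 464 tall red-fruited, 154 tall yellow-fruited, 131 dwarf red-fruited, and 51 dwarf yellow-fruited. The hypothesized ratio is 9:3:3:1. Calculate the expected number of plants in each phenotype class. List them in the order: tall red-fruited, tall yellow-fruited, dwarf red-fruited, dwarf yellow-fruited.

450, 150, 150, 50

Expected counts for N = 800 under a 9:3:3:1 ratio (total parts = 16):
  tall red-fruited: 800 × 9/16 = 450
  tall yellow-fruited: 800 × 3/16 = 150
  dwarf red-fruited: 800 × 3/16 = 150
  dwarf yellow-fruited: 800 × 1/16 = 50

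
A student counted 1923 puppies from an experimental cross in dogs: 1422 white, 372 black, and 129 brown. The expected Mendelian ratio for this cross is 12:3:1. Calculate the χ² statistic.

Total ratio parts = 16. Expected numbers out of 1923:
  white: 1923 × 12/16 = 1442.25
  black: 1923 × 3/16 = 360.5625
  brown: 1923 × 1/16 = 120.1875
χ² = Σ (O − E)² / E
  white: (1422 − 1442.25)² / 1442.25 = 0.2843
  black: (372 − 360.5625)² / 360.5625 = 0.3628
  brown: (129 − 120.1875)² / 120.1875 = 0.6462
χ² = 0.2843 + 0.3628 + 0.6462 = 1.2933 ≈ 1.293

1.293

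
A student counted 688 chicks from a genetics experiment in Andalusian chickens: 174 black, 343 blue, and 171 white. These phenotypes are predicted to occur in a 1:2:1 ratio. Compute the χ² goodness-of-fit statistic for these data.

The 1:2:1 ratio has 4 parts, so with N = 688 the expected counts are:
  black: 688 × 1/4 = 172
  blue: 688 × 2/4 = 344
  white: 688 × 1/4 = 172
χ² = Σ (O − E)² / E
  black: (174 − 172)² / 172 = 0.0233
  blue: (343 − 344)² / 344 = 0.0029
  white: (171 − 172)² / 172 = 0.0058
χ² = 0.0233 + 0.0029 + 0.0058 = 0.032

0.032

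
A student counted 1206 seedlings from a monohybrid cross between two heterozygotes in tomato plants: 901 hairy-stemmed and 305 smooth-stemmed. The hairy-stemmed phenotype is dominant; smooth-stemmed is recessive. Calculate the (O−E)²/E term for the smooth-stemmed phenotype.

For a monohybrid cross between heterozygotes with complete dominance, the expected phenotypic ratio is 3:1.
Total ratio parts = 4. Expected numbers out of 1206:
  hairy-stemmed: 1206 × 3/4 = 904.5
  smooth-stemmed: 1206 × 1/4 = 301.5
Contribution of smooth-stemmed: (305 − 301.5)² / 301.5 = 0.0406

0.041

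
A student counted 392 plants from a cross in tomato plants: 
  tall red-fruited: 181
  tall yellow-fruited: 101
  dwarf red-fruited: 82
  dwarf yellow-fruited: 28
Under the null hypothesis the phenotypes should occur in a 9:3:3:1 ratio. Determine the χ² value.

18.848

Expected counts for N = 392 under a 9:3:3:1 ratio (total parts = 16):
  tall red-fruited: 392 × 9/16 = 220.5
  tall yellow-fruited: 392 × 3/16 = 73.5
  dwarf red-fruited: 392 × 3/16 = 73.5
  dwarf yellow-fruited: 392 × 1/16 = 24.5
χ² = Σ (O − E)² / E
  tall red-fruited: (181 − 220.5)² / 220.5 = 7.0760
  tall yellow-fruited: (101 − 73.5)² / 73.5 = 10.2891
  dwarf red-fruited: (82 − 73.5)² / 73.5 = 0.9830
  dwarf yellow-fruited: (28 − 24.5)² / 24.5 = 0.5000
χ² = 7.0760 + 10.2891 + 0.9830 + 0.5000 = 18.8481 ≈ 18.848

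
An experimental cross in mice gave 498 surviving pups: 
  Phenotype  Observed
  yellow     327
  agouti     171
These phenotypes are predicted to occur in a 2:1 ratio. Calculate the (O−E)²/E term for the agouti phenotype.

Total ratio parts = 3. Expected numbers out of 498:
  yellow: 498 × 2/3 = 332
  agouti: 498 × 1/3 = 166
Contribution of agouti: (171 − 166)² / 166 = 0.1506

0.151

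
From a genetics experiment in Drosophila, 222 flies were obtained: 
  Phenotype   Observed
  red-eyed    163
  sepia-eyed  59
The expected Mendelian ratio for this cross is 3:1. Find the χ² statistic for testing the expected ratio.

0.294

Expected counts for N = 222 under a 3:1 ratio (total parts = 4):
  red-eyed: 222 × 3/4 = 166.5
  sepia-eyed: 222 × 1/4 = 55.5
χ² = Σ (O − E)² / E
  red-eyed: (163 − 166.5)² / 166.5 = 0.0736
  sepia-eyed: (59 − 55.5)² / 55.5 = 0.2207
χ² = 0.0736 + 0.2207 = 0.2943 ≈ 0.294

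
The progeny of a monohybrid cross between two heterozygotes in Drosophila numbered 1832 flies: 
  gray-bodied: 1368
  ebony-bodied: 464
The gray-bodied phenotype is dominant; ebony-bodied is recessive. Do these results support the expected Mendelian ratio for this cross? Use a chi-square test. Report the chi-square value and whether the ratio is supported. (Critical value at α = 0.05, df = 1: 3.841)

0.105; consistent

For a monohybrid cross between heterozygotes with complete dominance, the expected phenotypic ratio is 3:1.
Under the 3:1 hypothesis (Σ ratio = 4, N = 1832):
  gray-bodied: 1832 × 3/4 = 1374
  ebony-bodied: 1832 × 1/4 = 458
χ² = Σ (O − E)² / E
  gray-bodied: (1368 − 1374)² / 1374 = 0.0262
  ebony-bodied: (464 − 458)² / 458 = 0.0786
χ² = 0.0262 + 0.0786 = 0.1048 ≈ 0.105
Degrees of freedom = 2 − 1 = 1; critical value at α = 0.05 is 3.841.
Since 0.105 < 3.841, we fail to reject the null hypothesis — the data are consistent with the 3:1 ratio.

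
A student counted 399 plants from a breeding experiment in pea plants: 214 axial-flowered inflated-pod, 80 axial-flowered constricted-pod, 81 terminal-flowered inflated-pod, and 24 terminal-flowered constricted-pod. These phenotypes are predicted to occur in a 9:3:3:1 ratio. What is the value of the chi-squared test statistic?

1.392

The 9:3:3:1 ratio has 16 parts, so with N = 399 the expected counts are:
  axial-flowered inflated-pod: 399 × 9/16 = 224.4375
  axial-flowered constricted-pod: 399 × 3/16 = 74.8125
  terminal-flowered inflated-pod: 399 × 3/16 = 74.8125
  terminal-flowered constricted-pod: 399 × 1/16 = 24.9375
χ² = Σ (O − E)² / E
  axial-flowered inflated-pod: (214 − 224.4375)² / 224.4375 = 0.4854
  axial-flowered constricted-pod: (80 − 74.8125)² / 74.8125 = 0.3597
  terminal-flowered inflated-pod: (81 − 74.8125)² / 74.8125 = 0.5117
  terminal-flowered constricted-pod: (24 − 24.9375)² / 24.9375 = 0.0352
χ² = 0.4854 + 0.3597 + 0.5117 + 0.0352 = 1.392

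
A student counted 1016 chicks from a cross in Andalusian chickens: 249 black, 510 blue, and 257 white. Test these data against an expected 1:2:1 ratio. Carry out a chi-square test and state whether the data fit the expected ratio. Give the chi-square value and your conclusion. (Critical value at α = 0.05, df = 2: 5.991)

The 1:2:1 ratio has 4 parts, so with N = 1016 the expected counts are:
  black: 1016 × 1/4 = 254
  blue: 1016 × 2/4 = 508
  white: 1016 × 1/4 = 254
χ² = Σ (O − E)² / E
  black: (249 − 254)² / 254 = 0.0984
  blue: (510 − 508)² / 508 = 0.0079
  white: (257 − 254)² / 254 = 0.0354
χ² = 0.0984 + 0.0079 + 0.0354 = 0.1417 ≈ 0.142
Degrees of freedom = 3 − 1 = 2; critical value at α = 0.05 is 5.991.
Since 0.142 < 5.991, we fail to reject the null hypothesis — the data are consistent with the 1:2:1 ratio.

0.142; consistent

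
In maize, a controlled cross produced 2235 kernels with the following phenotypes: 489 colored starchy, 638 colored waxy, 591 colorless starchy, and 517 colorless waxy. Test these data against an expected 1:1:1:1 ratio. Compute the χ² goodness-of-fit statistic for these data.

24.928

The 1:1:1:1 ratio has 4 parts, so with N = 2235 the expected counts are:
  colored starchy: 2235 × 1/4 = 558.75
  colored waxy: 2235 × 1/4 = 558.75
  colorless starchy: 2235 × 1/4 = 558.75
  colorless waxy: 2235 × 1/4 = 558.75
χ² = Σ (O − E)² / E
  colored starchy: (489 − 558.75)² / 558.75 = 8.7070
  colored waxy: (638 − 558.75)² / 558.75 = 11.2404
  colorless starchy: (591 − 558.75)² / 558.75 = 1.8614
  colorless waxy: (517 − 558.75)² / 558.75 = 3.1196
χ² = 8.7070 + 11.2404 + 1.8614 + 3.1196 = 24.9284 ≈ 24.928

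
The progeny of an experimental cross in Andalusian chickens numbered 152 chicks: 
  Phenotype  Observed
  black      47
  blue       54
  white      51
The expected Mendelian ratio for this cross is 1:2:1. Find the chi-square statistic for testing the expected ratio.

12.947

The 1:2:1 ratio has 4 parts, so with N = 152 the expected counts are:
  black: 152 × 1/4 = 38
  blue: 152 × 2/4 = 76
  white: 152 × 1/4 = 38
χ² = Σ (O − E)² / E
  black: (47 − 38)² / 38 = 2.1316
  blue: (54 − 76)² / 76 = 6.3684
  white: (51 − 38)² / 38 = 4.4474
χ² = 2.1316 + 6.3684 + 4.4474 = 12.9474 ≈ 12.947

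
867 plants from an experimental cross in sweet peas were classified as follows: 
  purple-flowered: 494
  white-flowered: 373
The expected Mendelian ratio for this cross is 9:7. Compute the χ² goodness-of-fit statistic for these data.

Under the 9:7 hypothesis (Σ ratio = 16, N = 867):
  purple-flowered: 867 × 9/16 = 487.6875
  white-flowered: 867 × 7/16 = 379.3125
χ² = Σ (O − E)² / E
  purple-flowered: (494 − 487.6875)² / 487.6875 = 0.0817
  white-flowered: (373 − 379.3125)² / 379.3125 = 0.1051
χ² = 0.0817 + 0.1051 = 0.1868 ≈ 0.187

0.187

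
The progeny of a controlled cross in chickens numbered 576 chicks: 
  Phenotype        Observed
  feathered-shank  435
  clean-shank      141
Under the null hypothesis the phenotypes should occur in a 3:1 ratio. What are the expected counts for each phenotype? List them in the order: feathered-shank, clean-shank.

Under the 3:1 hypothesis (Σ ratio = 4, N = 576):
  feathered-shank: 576 × 3/4 = 432
  clean-shank: 576 × 1/4 = 144

432, 144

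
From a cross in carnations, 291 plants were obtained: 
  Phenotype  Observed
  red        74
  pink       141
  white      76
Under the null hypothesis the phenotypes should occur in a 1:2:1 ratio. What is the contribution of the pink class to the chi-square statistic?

Total ratio parts = 4. Expected numbers out of 291:
  red: 291 × 1/4 = 72.75
  pink: 291 × 2/4 = 145.5
  white: 291 × 1/4 = 72.75
Contribution of pink: (141 − 145.5)² / 145.5 = 0.1392

0.139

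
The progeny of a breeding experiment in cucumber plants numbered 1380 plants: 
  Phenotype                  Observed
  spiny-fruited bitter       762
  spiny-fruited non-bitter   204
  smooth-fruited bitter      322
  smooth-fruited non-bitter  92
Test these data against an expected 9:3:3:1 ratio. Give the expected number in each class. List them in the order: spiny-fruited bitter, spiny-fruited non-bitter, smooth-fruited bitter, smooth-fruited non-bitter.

776.25, 258.75, 258.75, 86.25

Under the 9:3:3:1 hypothesis (Σ ratio = 16, N = 1380):
  spiny-fruited bitter: 1380 × 9/16 = 776.25
  spiny-fruited non-bitter: 1380 × 3/16 = 258.75
  smooth-fruited bitter: 1380 × 3/16 = 258.75
  smooth-fruited non-bitter: 1380 × 1/16 = 86.25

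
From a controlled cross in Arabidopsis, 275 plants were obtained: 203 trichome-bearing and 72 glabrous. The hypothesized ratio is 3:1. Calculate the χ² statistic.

Expected counts for N = 275 under a 3:1 ratio (total parts = 4):
  trichome-bearing: 275 × 3/4 = 206.25
  glabrous: 275 × 1/4 = 68.75
χ² = Σ (O − E)² / E
  trichome-bearing: (203 − 206.25)² / 206.25 = 0.0512
  glabrous: (72 − 68.75)² / 68.75 = 0.1536
χ² = 0.0512 + 0.1536 = 0.2048 ≈ 0.205

0.205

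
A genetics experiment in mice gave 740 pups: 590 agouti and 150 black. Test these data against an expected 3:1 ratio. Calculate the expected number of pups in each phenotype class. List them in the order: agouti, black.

Total ratio parts = 4. Expected numbers out of 740:
  agouti: 740 × 3/4 = 555
  black: 740 × 1/4 = 185

555, 185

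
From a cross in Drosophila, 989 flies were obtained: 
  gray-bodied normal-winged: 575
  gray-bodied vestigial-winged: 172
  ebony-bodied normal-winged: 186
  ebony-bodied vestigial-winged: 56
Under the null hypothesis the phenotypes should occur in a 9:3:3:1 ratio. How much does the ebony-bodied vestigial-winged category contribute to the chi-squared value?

Total ratio parts = 16. Expected numbers out of 989:
  gray-bodied normal-winged: 989 × 9/16 = 556.3125
  gray-bodied vestigial-winged: 989 × 3/16 = 185.4375
  ebony-bodied normal-winged: 989 × 3/16 = 185.4375
  ebony-bodied vestigial-winged: 989 × 1/16 = 61.8125
Contribution of ebony-bodied vestigial-winged: (56 − 61.8125)² / 61.8125 = 0.5466

0.547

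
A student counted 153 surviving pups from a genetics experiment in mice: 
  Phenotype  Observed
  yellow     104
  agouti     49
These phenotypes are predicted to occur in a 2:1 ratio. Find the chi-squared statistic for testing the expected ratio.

Under the 2:1 hypothesis (Σ ratio = 3, N = 153):
  yellow: 153 × 2/3 = 102
  agouti: 153 × 1/3 = 51
χ² = Σ (O − E)² / E
  yellow: (104 − 102)² / 102 = 0.0392
  agouti: (49 − 51)² / 51 = 0.0784
χ² = 0.0392 + 0.0784 = 0.1176 ≈ 0.118

0.118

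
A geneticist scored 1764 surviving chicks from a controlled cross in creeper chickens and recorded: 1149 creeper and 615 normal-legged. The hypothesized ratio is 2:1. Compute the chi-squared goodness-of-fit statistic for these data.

1.860

Total ratio parts = 3. Expected numbers out of 1764:
  creeper: 1764 × 2/3 = 1176
  normal-legged: 1764 × 1/3 = 588
χ² = Σ (O − E)² / E
  creeper: (1149 − 1176)² / 1176 = 0.6199
  normal-legged: (615 − 588)² / 588 = 1.2398
χ² = 0.6199 + 1.2398 = 1.8597 ≈ 1.860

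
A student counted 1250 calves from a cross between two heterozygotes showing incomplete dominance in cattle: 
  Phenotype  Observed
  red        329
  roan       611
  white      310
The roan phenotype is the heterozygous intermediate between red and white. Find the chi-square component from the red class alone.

0.871

With incomplete dominance, a heterozygote × heterozygote cross gives a 1:2:1 phenotypic ratio.
The 1:2:1 ratio has 4 parts, so with N = 1250 the expected counts are:
  red: 1250 × 1/4 = 312.5
  roan: 1250 × 2/4 = 625
  white: 1250 × 1/4 = 312.5
Contribution of red: (329 − 312.5)² / 312.5 = 0.8712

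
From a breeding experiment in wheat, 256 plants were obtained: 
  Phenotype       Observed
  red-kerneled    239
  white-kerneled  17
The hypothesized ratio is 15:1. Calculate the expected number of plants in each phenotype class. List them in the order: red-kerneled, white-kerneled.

Under the 15:1 hypothesis (Σ ratio = 16, N = 256):
  red-kerneled: 256 × 15/16 = 240
  white-kerneled: 256 × 1/16 = 16

240, 16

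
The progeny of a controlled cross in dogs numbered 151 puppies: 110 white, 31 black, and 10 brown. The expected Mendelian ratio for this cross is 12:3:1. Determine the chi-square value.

The 12:3:1 ratio has 16 parts, so with N = 151 the expected counts are:
  white: 151 × 12/16 = 113.25
  black: 151 × 3/16 = 28.3125
  brown: 151 × 1/16 = 9.4375
χ² = Σ (O − E)² / E
  white: (110 − 113.25)² / 113.25 = 0.0933
  black: (31 − 28.3125)² / 28.3125 = 0.2551
  brown: (10 − 9.4375)² / 9.4375 = 0.0335
χ² = 0.0933 + 0.2551 + 0.0335 = 0.3819 ≈ 0.382

0.382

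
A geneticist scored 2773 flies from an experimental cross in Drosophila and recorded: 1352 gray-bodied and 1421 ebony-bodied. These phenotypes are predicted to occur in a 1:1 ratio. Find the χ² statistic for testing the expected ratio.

1.717

The 1:1 ratio has 2 parts, so with N = 2773 the expected counts are:
  gray-bodied: 2773 × 1/2 = 1386.5
  ebony-bodied: 2773 × 1/2 = 1386.5
χ² = Σ (O − E)² / E
  gray-bodied: (1352 − 1386.5)² / 1386.5 = 0.8585
  ebony-bodied: (1421 − 1386.5)² / 1386.5 = 0.8585
χ² = 0.8585 + 0.8585 = 1.717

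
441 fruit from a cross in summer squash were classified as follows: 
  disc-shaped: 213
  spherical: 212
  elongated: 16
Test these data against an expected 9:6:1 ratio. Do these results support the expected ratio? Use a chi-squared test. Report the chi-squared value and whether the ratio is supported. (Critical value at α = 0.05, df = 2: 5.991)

Under the 9:6:1 hypothesis (Σ ratio = 16, N = 441):
  disc-shaped: 441 × 9/16 = 248.0625
  spherical: 441 × 6/16 = 165.375
  elongated: 441 × 1/16 = 27.5625
χ² = Σ (O − E)² / E
  disc-shaped: (213 − 248.0625)² / 248.0625 = 4.9559
  spherical: (212 − 165.375)² / 165.375 = 13.1452
  elongated: (16 − 27.5625)² / 27.5625 = 4.8505
χ² = 4.9559 + 13.1452 + 4.8505 = 22.9516 ≈ 22.952
Degrees of freedom = 3 − 1 = 2; critical value at α = 0.05 is 5.991.
Since 22.952 > 5.991, we reject the null hypothesis — the data do not fit the 9:6:1 ratio.

22.952; not consistent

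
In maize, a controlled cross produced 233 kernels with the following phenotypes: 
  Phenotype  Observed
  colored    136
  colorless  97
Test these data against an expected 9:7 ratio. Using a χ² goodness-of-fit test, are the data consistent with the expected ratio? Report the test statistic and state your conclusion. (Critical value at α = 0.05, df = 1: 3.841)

0.425; consistent

The 9:7 ratio has 16 parts, so with N = 233 the expected counts are:
  colored: 233 × 9/16 = 131.0625
  colorless: 233 × 7/16 = 101.9375
χ² = Σ (O − E)² / E
  colored: (136 − 131.0625)² / 131.0625 = 0.1860
  colorless: (97 − 101.9375)² / 101.9375 = 0.2392
χ² = 0.1860 + 0.2392 = 0.4252 ≈ 0.425
Degrees of freedom = 2 − 1 = 1; critical value at α = 0.05 is 3.841.
Since 0.425 < 3.841, we fail to reject the null hypothesis — the data are consistent with the 9:7 ratio.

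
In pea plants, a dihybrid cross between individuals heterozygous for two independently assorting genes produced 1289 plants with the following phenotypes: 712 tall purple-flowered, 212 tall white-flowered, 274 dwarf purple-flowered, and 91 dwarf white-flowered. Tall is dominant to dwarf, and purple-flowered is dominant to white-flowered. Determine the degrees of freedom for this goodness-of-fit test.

A dihybrid F₂ with independent assortment and complete dominance at both loci gives a 9:3:3:1 phenotypic ratio.
A goodness-of-fit test with 4 phenotype classes has df = 4 − 1 = 3.

3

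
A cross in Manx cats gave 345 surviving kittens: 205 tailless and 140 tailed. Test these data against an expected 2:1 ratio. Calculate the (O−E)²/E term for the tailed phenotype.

5.435

The 2:1 ratio has 3 parts, so with N = 345 the expected counts are:
  tailless: 345 × 2/3 = 230
  tailed: 345 × 1/3 = 115
Contribution of tailed: (140 − 115)² / 115 = 5.4348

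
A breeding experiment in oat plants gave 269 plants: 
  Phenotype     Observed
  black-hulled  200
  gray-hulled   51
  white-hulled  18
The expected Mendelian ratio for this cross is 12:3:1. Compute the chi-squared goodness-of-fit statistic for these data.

0.105

Total ratio parts = 16. Expected numbers out of 269:
  black-hulled: 269 × 12/16 = 201.75
  gray-hulled: 269 × 3/16 = 50.4375
  white-hulled: 269 × 1/16 = 16.8125
χ² = Σ (O − E)² / E
  black-hulled: (200 − 201.75)² / 201.75 = 0.0152
  gray-hulled: (51 − 50.4375)² / 50.4375 = 0.0063
  white-hulled: (18 − 16.8125)² / 16.8125 = 0.0839
χ² = 0.0152 + 0.0063 + 0.0839 = 0.1054 ≈ 0.105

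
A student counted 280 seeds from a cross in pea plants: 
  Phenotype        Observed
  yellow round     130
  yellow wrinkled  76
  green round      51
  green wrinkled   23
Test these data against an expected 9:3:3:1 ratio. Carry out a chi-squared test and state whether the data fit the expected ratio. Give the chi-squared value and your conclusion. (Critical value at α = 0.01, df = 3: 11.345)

Total ratio parts = 16. Expected numbers out of 280:
  yellow round: 280 × 9/16 = 157.5
  yellow wrinkled: 280 × 3/16 = 52.5
  green round: 280 × 3/16 = 52.5
  green wrinkled: 280 × 1/16 = 17.5
χ² = Σ (O − E)² / E
  yellow round: (130 − 157.5)² / 157.5 = 4.8016
  yellow wrinkled: (76 − 52.5)² / 52.5 = 10.5190
  green round: (51 − 52.5)² / 52.5 = 0.0429
  green wrinkled: (23 − 17.5)² / 17.5 = 1.7286
χ² = 4.8016 + 10.5190 + 0.0429 + 1.7286 = 17.0921 ≈ 17.092
Degrees of freedom = 4 − 1 = 3; critical value at α = 0.01 is 11.345.
Since 17.092 > 11.345, we reject the null hypothesis — the data do not fit the 9:3:3:1 ratio.

17.092; not consistent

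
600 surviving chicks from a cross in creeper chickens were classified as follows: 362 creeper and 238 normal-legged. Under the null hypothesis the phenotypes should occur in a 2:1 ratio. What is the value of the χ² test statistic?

Under the 2:1 hypothesis (Σ ratio = 3, N = 600):
  creeper: 600 × 2/3 = 400
  normal-legged: 600 × 1/3 = 200
χ² = Σ (O − E)² / E
  creeper: (362 − 400)² / 400 = 3.6100
  normal-legged: (238 − 200)² / 200 = 7.2200
χ² = 3.6100 + 7.2200 = 10.830

10.830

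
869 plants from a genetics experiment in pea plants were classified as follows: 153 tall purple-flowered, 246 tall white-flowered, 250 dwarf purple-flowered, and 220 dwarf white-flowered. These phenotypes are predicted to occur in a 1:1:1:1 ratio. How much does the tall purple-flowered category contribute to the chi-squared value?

The 1:1:1:1 ratio has 4 parts, so with N = 869 the expected counts are:
  tall purple-flowered: 869 × 1/4 = 217.25
  tall white-flowered: 869 × 1/4 = 217.25
  dwarf purple-flowered: 869 × 1/4 = 217.25
  dwarf white-flowered: 869 × 1/4 = 217.25
Contribution of tall purple-flowered: (153 − 217.25)² / 217.25 = 19.0014

19.001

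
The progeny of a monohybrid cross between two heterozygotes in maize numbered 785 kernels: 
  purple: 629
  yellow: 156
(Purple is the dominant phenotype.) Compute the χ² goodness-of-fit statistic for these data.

For a monohybrid cross between heterozygotes with complete dominance, the expected phenotypic ratio is 3:1.
Under the 3:1 hypothesis (Σ ratio = 4, N = 785):
  purple: 785 × 3/4 = 588.75
  yellow: 785 × 1/4 = 196.25
χ² = Σ (O − E)² / E
  purple: (629 − 588.75)² / 588.75 = 2.7517
  yellow: (156 − 196.25)² / 196.25 = 8.2551
χ² = 2.7517 + 8.2551 = 11.0068 ≈ 11.007

11.007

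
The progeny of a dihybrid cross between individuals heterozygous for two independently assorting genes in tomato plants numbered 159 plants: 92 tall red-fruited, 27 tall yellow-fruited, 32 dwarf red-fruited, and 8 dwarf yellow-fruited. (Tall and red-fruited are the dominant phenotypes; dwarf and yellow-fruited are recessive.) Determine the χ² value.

A dihybrid F₂ with independent assortment and complete dominance at both loci gives a 9:3:3:1 phenotypic ratio.
Expected counts for N = 159 under a 9:3:3:1 ratio (total parts = 16):
  tall red-fruited: 159 × 9/16 = 89.4375
  tall yellow-fruited: 159 × 3/16 = 29.8125
  dwarf red-fruited: 159 × 3/16 = 29.8125
  dwarf yellow-fruited: 159 × 1/16 = 9.9375
χ² = Σ (O − E)² / E
  tall red-fruited: (92 − 89.4375)² / 89.4375 = 0.0734
  tall yellow-fruited: (27 − 29.8125)² / 29.8125 = 0.2653
  dwarf red-fruited: (32 − 29.8125)² / 29.8125 = 0.1605
  dwarf yellow-fruited: (8 − 9.9375)² / 9.9375 = 0.3778
χ² = 0.0734 + 0.2653 + 0.1605 + 0.3778 = 0.877

0.877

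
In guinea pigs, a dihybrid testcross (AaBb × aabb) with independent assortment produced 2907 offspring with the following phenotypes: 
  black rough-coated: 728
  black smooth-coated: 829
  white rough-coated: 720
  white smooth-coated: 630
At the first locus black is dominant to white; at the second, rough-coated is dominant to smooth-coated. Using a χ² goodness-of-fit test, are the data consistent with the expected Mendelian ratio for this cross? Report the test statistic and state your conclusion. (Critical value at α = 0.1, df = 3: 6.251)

A dihybrid testcross with independent assortment gives a 1:1:1:1 ratio.
Under the 1:1:1:1 hypothesis (Σ ratio = 4, N = 2907):
  black rough-coated: 2907 × 1/4 = 726.75
  black smooth-coated: 2907 × 1/4 = 726.75
  white rough-coated: 2907 × 1/4 = 726.75
  white smooth-coated: 2907 × 1/4 = 726.75
χ² = Σ (O − E)² / E
  black rough-coated: (728 − 726.75)² / 726.75 = 0.0021
  black smooth-coated: (829 − 726.75)² / 726.75 = 14.3861
  white rough-coated: (720 − 726.75)² / 726.75 = 0.0627
  white smooth-coated: (630 − 726.75)² / 726.75 = 12.8800
χ² = 0.0021 + 14.3861 + 0.0627 + 12.8800 = 27.3309 ≈ 27.331
Degrees of freedom = 4 − 1 = 3; critical value at α = 0.1 is 6.251.
Since 27.331 > 6.251, we reject the null hypothesis — the data do not fit the 1:1:1:1 ratio.

27.331; not consistent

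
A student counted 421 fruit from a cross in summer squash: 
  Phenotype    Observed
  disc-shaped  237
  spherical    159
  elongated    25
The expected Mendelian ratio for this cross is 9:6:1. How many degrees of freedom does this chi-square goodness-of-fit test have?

A goodness-of-fit test with 3 phenotype classes has df = 3 − 1 = 2.

2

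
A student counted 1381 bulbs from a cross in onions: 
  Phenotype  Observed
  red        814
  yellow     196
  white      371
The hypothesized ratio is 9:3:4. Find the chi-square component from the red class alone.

Total ratio parts = 16. Expected numbers out of 1381:
  red: 1381 × 9/16 = 776.8125
  yellow: 1381 × 3/16 = 258.9375
  white: 1381 × 4/16 = 345.25
Contribution of red: (814 − 776.8125)² / 776.8125 = 1.7802

1.780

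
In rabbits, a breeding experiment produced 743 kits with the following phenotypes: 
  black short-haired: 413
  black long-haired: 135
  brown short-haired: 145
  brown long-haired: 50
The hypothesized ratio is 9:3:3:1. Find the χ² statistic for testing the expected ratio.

0.697

The 9:3:3:1 ratio has 16 parts, so with N = 743 the expected counts are:
  black short-haired: 743 × 9/16 = 417.9375
  black long-haired: 743 × 3/16 = 139.3125
  brown short-haired: 743 × 3/16 = 139.3125
  brown long-haired: 743 × 1/16 = 46.4375
χ² = Σ (O − E)² / E
  black short-haired: (413 − 417.9375)² / 417.9375 = 0.0583
  black long-haired: (135 − 139.3125)² / 139.3125 = 0.1335
  brown short-haired: (145 − 139.3125)² / 139.3125 = 0.2322
  brown long-haired: (50 − 46.4375)² / 46.4375 = 0.2733
χ² = 0.0583 + 0.1335 + 0.2322 + 0.2733 = 0.6973 ≈ 0.697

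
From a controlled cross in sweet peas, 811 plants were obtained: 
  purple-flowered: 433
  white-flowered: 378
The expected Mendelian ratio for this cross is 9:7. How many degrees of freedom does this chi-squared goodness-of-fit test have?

1

A goodness-of-fit test with 2 phenotype classes has df = 2 − 1 = 1.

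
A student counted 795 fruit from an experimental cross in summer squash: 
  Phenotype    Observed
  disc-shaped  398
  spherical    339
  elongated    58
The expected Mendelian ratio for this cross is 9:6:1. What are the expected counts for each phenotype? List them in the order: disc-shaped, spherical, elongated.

447.1875, 298.125, 49.6875

Expected counts for N = 795 under a 9:6:1 ratio (total parts = 16):
  disc-shaped: 795 × 9/16 = 447.1875
  spherical: 795 × 6/16 = 298.125
  elongated: 795 × 1/16 = 49.6875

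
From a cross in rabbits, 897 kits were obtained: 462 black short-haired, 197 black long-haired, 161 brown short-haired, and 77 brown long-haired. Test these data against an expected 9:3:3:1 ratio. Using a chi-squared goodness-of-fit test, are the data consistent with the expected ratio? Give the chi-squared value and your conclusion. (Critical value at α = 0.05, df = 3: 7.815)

Under the 9:3:3:1 hypothesis (Σ ratio = 16, N = 897):
  black short-haired: 897 × 9/16 = 504.5625
  black long-haired: 897 × 3/16 = 168.1875
  brown short-haired: 897 × 3/16 = 168.1875
  brown long-haired: 897 × 1/16 = 56.0625
χ² = Σ (O − E)² / E
  black short-haired: (462 − 504.5625)² / 504.5625 = 3.5904
  black long-haired: (197 − 168.1875)² / 168.1875 = 4.9359
  brown short-haired: (161 − 168.1875)² / 168.1875 = 0.3072
  brown long-haired: (77 − 56.0625)² / 56.0625 = 7.8195
χ² = 3.5904 + 4.9359 + 0.3072 + 7.8195 = 16.653
Degrees of freedom = 4 − 1 = 3; critical value at α = 0.05 is 7.815.
Since 16.653 > 7.815, we reject the null hypothesis — the data do not fit the 9:3:3:1 ratio.

16.653; not consistent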